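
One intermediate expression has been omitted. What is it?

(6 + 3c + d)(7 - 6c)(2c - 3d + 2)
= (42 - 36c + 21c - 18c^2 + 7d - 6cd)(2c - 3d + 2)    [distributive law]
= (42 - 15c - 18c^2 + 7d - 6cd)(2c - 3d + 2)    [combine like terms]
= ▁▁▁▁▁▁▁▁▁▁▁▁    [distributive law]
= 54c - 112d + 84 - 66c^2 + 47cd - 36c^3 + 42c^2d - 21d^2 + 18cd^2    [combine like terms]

After distributive law, the bracketed line is:

84c - 126d + 84 - 30c^2 + 45cd - 30c - 36c^3 + 54c^2d - 36c^2 + 14cd - 21d^2 + 14d - 12c^2d + 18cd^2 - 12cd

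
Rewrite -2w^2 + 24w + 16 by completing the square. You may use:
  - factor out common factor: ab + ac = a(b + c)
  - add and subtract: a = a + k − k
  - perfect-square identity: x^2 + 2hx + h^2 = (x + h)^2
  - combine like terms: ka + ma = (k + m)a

-2(w - 6)^2 + 88

-2w^2 + 24w + 16
= -2(w^2 - 12w) + 16    [factor out -2 from the w-terms]
= -2(w^2 - 12w + 36 - 36) + 16    [add and subtract 36 inside the bracket]
= -2(w - 6)^2 + 72 + 16    [perfect-square identity]
= -2(w - 6)^2 + 88    [combine constants]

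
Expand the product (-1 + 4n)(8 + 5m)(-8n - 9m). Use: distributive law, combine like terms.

64n + 72m - 248mn + 45m^2 - 256n^2 - 160mn^2 - 180m^2n

(-1 + 4n)(8 + 5m)(-8n - 9m)
= (-8 - 5m + 32n + 20mn)(-8n - 9m)    [distributive law]
= 64n + 72m + 40mn + 45m^2 - 256n^2 - 288mn - 160mn^2 - 180m^2n    [distributive law]
= 64n + 72m - 248mn + 45m^2 - 256n^2 - 160mn^2 - 180m^2n    [combine like terms]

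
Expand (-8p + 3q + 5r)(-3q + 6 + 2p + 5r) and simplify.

30pq - 48p - 16p^2 - 30pr - 9q^2 + 18q + 30r + 25r^2

(-8p + 3q + 5r)(-3q + 6 + 2p + 5r)
= 24pq - 48p - 16p^2 - 40pr - 9q^2 + 18q + 6pq + 15qr - 15qr + 30r + 10pr + 25r^2    [distributive law]
= 30pq - 48p - 16p^2 - 30pr - 9q^2 + 18q + 30r + 25r^2    [combine like terms]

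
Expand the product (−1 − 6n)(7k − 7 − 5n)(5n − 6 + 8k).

593kn + 98k − 56k^2 − 247n − 42 + 55n^2 + 30kn^2 − 336k^2n + 150n^3

(−1 − 6n)(7k − 7 − 5n)(5n − 6 + 8k)
= (−7k + 7 + 5n − 42kn + 42n + 30n^2)(5n − 6 + 8k)    [distributive law]
= (−7k + 7 + 47n − 42kn + 30n^2)(5n − 6 + 8k)    [combine like terms]
= −35kn + 42k − 56k^2 + 35n − 42 + 56k + 235n^2 − 282n + 376kn − 210kn^2 + 252kn − 336k^2n + 150n^3 − 180n^2 + 240kn^2    [distributive law]
= 593kn + 98k − 56k^2 − 247n − 42 + 55n^2 + 30kn^2 − 336k^2n + 150n^3    [combine like terms]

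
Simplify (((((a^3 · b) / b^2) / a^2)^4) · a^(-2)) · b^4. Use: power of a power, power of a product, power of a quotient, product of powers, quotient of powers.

a^2

(((((a^3 · b) / b^2) / a^2)^4) · a^(-2)) · b^4
= (((((a^3 · b) / b^2)^4) / ((a^2)^4)) · a^(-2)) · b^4    [power of a quotient]
= (((((a^3 · b)^4) / ((b^2)^4)) / ((a^2)^4)) · a^(-2)) · b^4    [power of a quotient]
= ((((((a^3)^4) · (b^4)) / ((b^2)^4)) / ((a^2)^4)) · a^(-2)) · b^4    [power of a product]
= ((((a^12 · (b^4)) / ((b^2)^4)) / ((a^2)^4)) · a^(-2)) · b^4    [power of a power]
= ((((a^12 · b^4) / b^8) / ((a^2)^4)) · a^(-2)) · b^4    [power of a power]
= ((((a^12 · b^4) / b^8) / a^8) · a^(-2)) · b^4    [power of a power]
= a^2    [quotient of powers; product of powers]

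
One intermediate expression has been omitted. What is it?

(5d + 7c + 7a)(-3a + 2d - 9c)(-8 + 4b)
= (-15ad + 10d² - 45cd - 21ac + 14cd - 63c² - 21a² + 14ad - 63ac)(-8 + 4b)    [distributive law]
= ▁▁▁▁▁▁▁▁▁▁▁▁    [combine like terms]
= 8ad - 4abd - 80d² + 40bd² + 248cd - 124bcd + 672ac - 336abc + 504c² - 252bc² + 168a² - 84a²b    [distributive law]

By combine like terms:

(-ad + 10d² - 31cd - 84ac - 63c² - 21a²)(-8 + 4b)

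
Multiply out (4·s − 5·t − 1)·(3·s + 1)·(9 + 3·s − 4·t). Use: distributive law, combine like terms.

111·s² + 36·s³ − 93·s²·t + 6·s − 154·s·t + 60·s·t² − 41·t + 20·t² − 9

(4·s − 5·t − 1)·(3·s + 1)·(9 + 3·s − 4·t)
= (12·s² + 4·s − 15·s·t − 5·t − 3·s − 1)·(9 + 3·s − 4·t)    [distributive law]
= (12·s² + s − 15·s·t − 5·t − 1)·(9 + 3·s − 4·t)    [combine like terms]
= 108·s² + 36·s³ − 48·s²·t + 9·s + 3·s² − 4·s·t − 135·s·t − 45·s²·t + 60·s·t² − 45·t − 15·s·t + 20·t² − 9 − 3·s + 4·t    [distributive law]
= 111·s² + 36·s³ − 93·s²·t + 6·s − 154·s·t + 60·s·t² − 41·t + 20·t² − 9    [combine like terms]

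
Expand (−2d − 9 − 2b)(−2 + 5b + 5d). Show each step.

−41d − 20bd − 10d² + 18 − 41b − 10b²

(−2d − 9 − 2b)(−2 + 5b + 5d)
= 4d − 10bd − 10d² + 18 − 45b − 45d + 4b − 10b² − 10bd    [distributive law]
= −41d − 20bd − 10d² + 18 − 41b − 10b²    [combine like terms]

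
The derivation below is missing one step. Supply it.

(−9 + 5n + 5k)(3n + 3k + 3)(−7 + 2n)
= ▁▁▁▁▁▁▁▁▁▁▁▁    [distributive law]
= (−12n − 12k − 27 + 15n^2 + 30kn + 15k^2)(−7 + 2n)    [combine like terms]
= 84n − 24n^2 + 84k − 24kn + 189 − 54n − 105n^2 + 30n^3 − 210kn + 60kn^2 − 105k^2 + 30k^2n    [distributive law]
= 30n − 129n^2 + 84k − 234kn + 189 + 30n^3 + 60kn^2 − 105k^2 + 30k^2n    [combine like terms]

By distributive law:

(−27n − 27k − 27 + 15n^2 + 15kn + 15n + 15kn + 15k^2 + 15k)(−7 + 2n)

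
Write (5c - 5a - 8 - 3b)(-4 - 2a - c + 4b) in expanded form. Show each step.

-12c - 5ac - 5c² + 23bc + 36a + 10a² - 14ab + 32 - 20b - 12b²

(5c - 5a - 8 - 3b)(-4 - 2a - c + 4b)
= -20c - 10ac - 5c² + 20bc + 20a + 10a² + 5ac - 20ab + 32 + 16a + 8c - 32b + 12b + 6ab + 3bc - 12b²    [distributive law]
= -12c - 5ac - 5c² + 23bc + 36a + 10a² - 14ab + 32 - 20b - 12b²    [combine like terms]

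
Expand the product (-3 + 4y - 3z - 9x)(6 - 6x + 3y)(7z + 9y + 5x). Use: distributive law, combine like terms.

-126z - 162y - 90x - 342xz - 249xy - 180x^2 - 57yz + 135y^2 - 240xyz - 399xy^2 + 231x^2y + 3y^2z + 108y^3 - 126z^2 + 126xz^2 + 468x^2z - 63yz^2 + 270x^3

(-3 + 4y - 3z - 9x)(6 - 6x + 3y)(7z + 9y + 5x)
= (-18 + 18x - 9y + 24y - 24xy + 12y^2 - 18z + 18xz - 9yz - 54x + 54x^2 - 27xy)(7z + 9y + 5x)    [distributive law]
= (-18 - 36x + 15y - 51xy + 12y^2 - 18z + 18xz - 9yz + 54x^2)(7z + 9y + 5x)    [combine like terms]
= -126z - 162y - 90x - 252xz - 324xy - 180x^2 + 105yz + 135y^2 + 75xy - 357xyz - 459xy^2 - 255x^2y + 84y^2z + 108y^3 + 60xy^2 - 126z^2 - 162yz - 90xz + 126xz^2 + 162xyz + 90x^2z - 63yz^2 - 81y^2z - 45xyz + 378x^2z + 486x^2y + 270x^3    [distributive law]
= -126z - 162y - 90x - 342xz - 249xy - 180x^2 - 57yz + 135y^2 - 240xyz - 399xy^2 + 231x^2y + 3y^2z + 108y^3 - 126z^2 + 126xz^2 + 468x^2z - 63yz^2 + 270x^3    [combine like terms]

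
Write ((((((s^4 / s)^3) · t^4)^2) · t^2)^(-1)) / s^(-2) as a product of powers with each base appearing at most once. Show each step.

((((((s^4 / s)^3) · t^4)^2) · t^2)^(-1)) / s^(-2)
= ((((((s^4 / s)^3) · t^4)^2)^(-1)) · ((t^2)^(-1))) / s^(-2)    [power of a product]
= (((((s^4 / s)^3) · t^4)^(-2)) · ((t^2)^(-1))) / s^(-2)    [power of a power]
= (((((s^4 / s)^3)^(-2)) · ((t^4)^(-2))) · ((t^2)^(-1))) / s^(-2)    [power of a product]
= ((((s^4 / s)^(-6)) · ((t^4)^(-2))) · ((t^2)^(-1))) / s^(-2)    [power of a power]
= (((((s^4)^(-6)) / (s^(-6))) · ((t^4)^(-2))) · ((t^2)^(-1))) / s^(-2)    [power of a quotient]
= (((s^(-24) / (s^(-6))) · ((t^4)^(-2))) · ((t^2)^(-1))) / s^(-2)    [power of a power]
= ((s^(-18) · ((t^4)^(-2))) · ((t^2)^(-1))) / s^(-2)    [quotient of powers]
= ((s^(-18) · t^(-8)) · ((t^2)^(-1))) / s^(-2)    [power of a power]
= ((s^(-18) · t^(-8)) · t^(-2)) / s^(-2)    [power of a power]
= s^(-16)·t^(-10)    [quotient of powers; product of powers]

s^(-16)·t^(-10)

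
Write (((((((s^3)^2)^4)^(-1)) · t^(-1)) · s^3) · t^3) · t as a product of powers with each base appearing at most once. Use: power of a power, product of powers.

s^(-21)t^3

(((((((s^3)^2)^4)^(-1)) · t^(-1)) · s^3) · t^3) · t
= ((((((s^3)^2)^(-4)) · t^(-1)) · s^3) · t^3) · t    [power of a power]
= (((((s^3)^(-8)) · t^(-1)) · s^3) · t^3) · t    [power of a power]
= (((s^(-24) · t^(-1)) · s^3) · t^3) · t    [power of a power]
= s^(-21)t^3    [product of powers]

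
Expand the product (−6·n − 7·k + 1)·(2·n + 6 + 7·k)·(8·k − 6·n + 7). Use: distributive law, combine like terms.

240·k·n² + 72·n³ + 120·n² − 454·k·n − 274·n − 154·k²·n − 623·k² − 197·k − 392·k³ + 42

(−6·n − 7·k + 1)·(2·n + 6 + 7·k)·(8·k − 6·n + 7)
= (−12·n² − 36·n − 42·k·n − 14·k·n − 42·k − 49·k² + 2·n + 6 + 7·k)·(8·k − 6·n + 7)    [distributive law]
= (−12·n² − 34·n − 56·k·n − 35·k − 49·k² + 6)·(8·k − 6·n + 7)    [combine like terms]
= −96·k·n² + 72·n³ − 84·n² − 272·k·n + 204·n² − 238·n − 448·k²·n + 336·k·n² − 392·k·n − 280·k² + 210·k·n − 245·k − 392·k³ + 294·k²·n − 343·k² + 48·k − 36·n + 42    [distributive law]
= 240·k·n² + 72·n³ + 120·n² − 454·k·n − 274·n − 154·k²·n − 623·k² − 197·k − 392·k³ + 42    [combine like terms]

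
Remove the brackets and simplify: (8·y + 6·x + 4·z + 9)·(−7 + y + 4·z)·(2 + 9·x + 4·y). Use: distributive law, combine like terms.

−346·y − 579·x·y − 172·y^2 + 96·x·y^2 + 32·y^3 + 104·y·z + 420·x·y·z + 144·y^2·z − 651·x − 378·x^2 + 54·x^2·y + 120·x·z + 216·x^2·z + 16·z + 32·z^2 + 144·x·z^2 + 64·y·z^2 − 126

(8·y + 6·x + 4·z + 9)·(−7 + y + 4·z)·(2 + 9·x + 4·y)
= (−56·y + 8·y^2 + 32·y·z − 42·x + 6·x·y + 24·x·z − 28·z + 4·y·z + 16·z^2 − 63 + 9·y + 36·z)·(2 + 9·x + 4·y)    [distributive law]
= (−47·y + 8·y^2 + 36·y·z − 42·x + 6·x·y + 24·x·z + 8·z + 16·z^2 − 63)·(2 + 9·x + 4·y)    [combine like terms]
= −94·y − 423·x·y − 188·y^2 + 16·y^2 + 72·x·y^2 + 32·y^3 + 72·y·z + 324·x·y·z + 144·y^2·z − 84·x − 378·x^2 − 168·x·y + 12·x·y + 54·x^2·y + 24·x·y^2 + 48·x·z + 216·x^2·z + 96·x·y·z + 16·z + 72·x·z + 32·y·z + 32·z^2 + 144·x·z^2 + 64·y·z^2 − 126 − 567·x − 252·y    [distributive law]
= −346·y − 579·x·y − 172·y^2 + 96·x·y^2 + 32·y^3 + 104·y·z + 420·x·y·z + 144·y^2·z − 651·x − 378·x^2 + 54·x^2·y + 120·x·z + 216·x^2·z + 16·z + 32·z^2 + 144·x·z^2 + 64·y·z^2 − 126    [combine like terms]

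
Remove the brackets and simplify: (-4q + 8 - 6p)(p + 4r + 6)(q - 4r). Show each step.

(-4q + 8 - 6p)(p + 4r + 6)(q - 4r)
= (-4pq - 16qr - 24q + 8p + 32r + 48 - 6p² - 24pr - 36p)(q - 4r)    [distributive law]
= (-4pq - 16qr - 24q - 28p + 32r + 48 - 6p² - 24pr)(q - 4r)    [combine like terms]
= -4pq² + 16pqr - 16q²r + 64qr² - 24q² + 96qr - 28pq + 112pr + 32qr - 128r² + 48q - 192r - 6p²q + 24p²r - 24pqr + 96pr²    [distributive law]
= -4pq² - 8pqr - 16q²r + 64qr² - 24q² + 128qr - 28pq + 112pr - 128r² + 48q - 192r - 6p²q + 24p²r + 96pr²    [combine like terms]

-4pq² - 8pqr - 16q²r + 64qr² - 24q² + 128qr - 28pq + 112pr - 128r² + 48q - 192r - 6p²q + 24p²r + 96pr²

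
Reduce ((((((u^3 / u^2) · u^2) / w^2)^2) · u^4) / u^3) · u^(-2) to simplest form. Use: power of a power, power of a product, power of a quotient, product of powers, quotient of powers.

((((((u^3 / u^2) · u^2) / w^2)^2) · u^4) / u^3) · u^(-2)
= ((((((u^3 / u^2) · u^2)^2) / ((w^2)^2)) · u^4) / u^3) · u^(-2)    [power of a quotient]
= ((((((u^3 / u^2)^2) · ((u^2)^2)) / ((w^2)^2)) · u^4) / u^3) · u^(-2)    [power of a product]
= (((((((u^3)^2) / ((u^2)^2)) · ((u^2)^2)) / ((w^2)^2)) · u^4) / u^3) · u^(-2)    [power of a quotient]
= (((((u^6 / ((u^2)^2)) · ((u^2)^2)) / ((w^2)^2)) · u^4) / u^3) · u^(-2)    [power of a power]
= (((((u^6 / u^4) · ((u^2)^2)) / ((w^2)^2)) · u^4) / u^3) · u^(-2)    [power of a power]
= ((((u^2 · ((u^2)^2)) / ((w^2)^2)) · u^4) / u^3) · u^(-2)    [quotient of powers]
= ((((u^2 · u^4) / ((w^2)^2)) · u^4) / u^3) · u^(-2)    [power of a power]
= (((u^6 / ((w^2)^2)) · u^4) / u^3) · u^(-2)    [product of powers]
= (((u^6 / w^4) · u^4) / u^3) · u^(-2)    [power of a power]
= u^5·w^(-4)    [quotient of powers; product of powers]

u^5·w^(-4)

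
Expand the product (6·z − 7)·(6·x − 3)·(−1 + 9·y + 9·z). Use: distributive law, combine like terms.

−414·x·z + 324·x·y·z + 324·x·z^2 + 207·z − 162·y·z − 162·z^2 + 42·x − 378·x·y − 21 + 189·y

(6·z − 7)·(6·x − 3)·(−1 + 9·y + 9·z)
= (36·x·z − 18·z − 42·x + 21)·(−1 + 9·y + 9·z)    [distributive law]
= −36·x·z + 324·x·y·z + 324·x·z^2 + 18·z − 162·y·z − 162·z^2 + 42·x − 378·x·y − 378·x·z − 21 + 189·y + 189·z    [distributive law]
= −414·x·z + 324·x·y·z + 324·x·z^2 + 207·z − 162·y·z − 162·z^2 + 42·x − 378·x·y − 21 + 189·y    [combine like terms]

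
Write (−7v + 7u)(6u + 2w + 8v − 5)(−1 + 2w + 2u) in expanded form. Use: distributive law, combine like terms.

56uv + 28u^2v + 84vw − 28vw^2 + 56v^2 − 112v^2w − 112uv^2 − 35v − 112u^2 + 112u^2w + 84u^3 − 84uw + 28uw^2 + 35u

(−7v + 7u)(6u + 2w + 8v − 5)(−1 + 2w + 2u)
= (−42uv − 14vw − 56v^2 + 35v + 42u^2 + 14uw + 56uv − 35u)(−1 + 2w + 2u)    [distributive law]
= (14uv − 14vw − 56v^2 + 35v + 42u^2 + 14uw − 35u)(−1 + 2w + 2u)    [combine like terms]
= −14uv + 28uvw + 28u^2v + 14vw − 28vw^2 − 28uvw + 56v^2 − 112v^2w − 112uv^2 − 35v + 70vw + 70uv − 42u^2 + 84u^2w + 84u^3 − 14uw + 28uw^2 + 28u^2w + 35u − 70uw − 70u^2    [distributive law]
= 56uv + 28u^2v + 84vw − 28vw^2 + 56v^2 − 112v^2w − 112uv^2 − 35v − 112u^2 + 112u^2w + 84u^3 − 84uw + 28uw^2 + 35u    [combine like terms]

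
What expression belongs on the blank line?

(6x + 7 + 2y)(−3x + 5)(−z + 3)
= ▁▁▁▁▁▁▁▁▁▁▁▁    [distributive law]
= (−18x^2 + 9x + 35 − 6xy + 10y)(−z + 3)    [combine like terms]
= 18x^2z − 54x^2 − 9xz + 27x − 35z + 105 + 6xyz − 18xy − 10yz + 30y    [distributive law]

By distributive law:

(−18x^2 + 30x − 21x + 35 − 6xy + 10y)(−z + 3)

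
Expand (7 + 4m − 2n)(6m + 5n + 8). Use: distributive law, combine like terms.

74m + 19n + 56 + 24m^2 + 8mn − 10n^2

(7 + 4m − 2n)(6m + 5n + 8)
= 42m + 35n + 56 + 24m^2 + 20mn + 32m − 12mn − 10n^2 − 16n    [distributive law]
= 74m + 19n + 56 + 24m^2 + 8mn − 10n^2    [combine like terms]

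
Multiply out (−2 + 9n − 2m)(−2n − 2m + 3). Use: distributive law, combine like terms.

(−2 + 9n − 2m)(−2n − 2m + 3)
= 4n + 4m − 6 − 18n² − 18mn + 27n + 4mn + 4m² − 6m    [distributive law]
= 31n − 2m − 6 − 18n² − 14mn + 4m²    [combine like terms]

31n − 2m − 6 − 18n² − 14mn + 4m²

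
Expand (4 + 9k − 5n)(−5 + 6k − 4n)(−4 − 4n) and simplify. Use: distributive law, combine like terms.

(4 + 9k − 5n)(−5 + 6k − 4n)(−4 − 4n)
= (−20 + 24k − 16n − 45k + 54k^2 − 36kn + 25n − 30kn + 20n^2)(−4 − 4n)    [distributive law]
= (−20 − 21k + 9n + 54k^2 − 66kn + 20n^2)(−4 − 4n)    [combine like terms]
= 80 + 80n + 84k + 84kn − 36n − 36n^2 − 216k^2 − 216k^2n + 264kn + 264kn^2 − 80n^2 − 80n^3    [distributive law]
= 80 + 44n + 84k + 348kn − 116n^2 − 216k^2 − 216k^2n + 264kn^2 − 80n^3    [combine like terms]

80 + 44n + 84k + 348kn − 116n^2 − 216k^2 − 216k^2n + 264kn^2 − 80n^3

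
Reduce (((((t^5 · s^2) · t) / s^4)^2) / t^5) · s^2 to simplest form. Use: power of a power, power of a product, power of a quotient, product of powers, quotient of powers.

s^(-2)·t^7

(((((t^5 · s^2) · t) / s^4)^2) / t^5) · s^2
= (((((t^5 · s^2) · t)^2) / ((s^4)^2)) / t^5) · s^2    [power of a quotient]
= (((((t^5 · s^2)^2) · (t^2)) / ((s^4)^2)) / t^5) · s^2    [power of a product]
= ((((((t^5)^2) · ((s^2)^2)) · (t^2)) / ((s^4)^2)) / t^5) · s^2    [power of a product]
= ((((t^10 · ((s^2)^2)) · (t^2)) / ((s^4)^2)) / t^5) · s^2    [power of a power]
= ((((t^10 · s^4) · (t^2)) / ((s^4)^2)) / t^5) · s^2    [power of a power]
= ((((t^10 · s^4) · t^2) / s^8) / t^5) · s^2    [power of a power]
= s^(-2)·t^7    [quotient of powers; product of powers]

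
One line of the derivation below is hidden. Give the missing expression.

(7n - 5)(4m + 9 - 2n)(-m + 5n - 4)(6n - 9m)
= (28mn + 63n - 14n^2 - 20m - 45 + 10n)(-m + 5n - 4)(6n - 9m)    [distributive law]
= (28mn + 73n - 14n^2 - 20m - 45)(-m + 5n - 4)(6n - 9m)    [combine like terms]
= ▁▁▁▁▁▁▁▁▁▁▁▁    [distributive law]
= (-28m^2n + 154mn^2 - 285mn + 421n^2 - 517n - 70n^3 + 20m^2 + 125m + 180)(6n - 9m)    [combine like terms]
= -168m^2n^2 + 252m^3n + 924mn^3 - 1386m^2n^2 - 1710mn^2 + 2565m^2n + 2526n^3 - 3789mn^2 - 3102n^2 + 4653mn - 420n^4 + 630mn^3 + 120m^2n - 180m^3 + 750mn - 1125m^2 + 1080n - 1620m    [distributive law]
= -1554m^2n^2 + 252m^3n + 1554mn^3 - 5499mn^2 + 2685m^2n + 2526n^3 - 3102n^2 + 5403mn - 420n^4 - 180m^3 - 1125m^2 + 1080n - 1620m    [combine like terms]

Applying distributive law to the line above:

(-28m^2n + 140mn^2 - 112mn - 73mn + 365n^2 - 292n + 14mn^2 - 70n^3 + 56n^2 + 20m^2 - 100mn + 80m + 45m - 225n + 180)(6n - 9m)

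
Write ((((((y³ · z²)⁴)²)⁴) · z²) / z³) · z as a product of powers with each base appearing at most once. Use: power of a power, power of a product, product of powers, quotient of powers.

((((((y³ · z²)⁴)²)⁴) · z²) / z³) · z
= (((((y³ · z²)⁴)⁸) · z²) / z³) · z    [power of a power]
= ((((y³ · z²)³²) · z²) / z³) · z    [power of a power]
= (((((y³)³²) · ((z²)³²)) · z²) / z³) · z    [power of a product]
= (((y⁹⁶ · ((z²)³²)) · z²) / z³) · z    [power of a power]
= (((y⁹⁶ · z⁶⁴) · z²) / z³) · z    [power of a power]
= y⁹⁶·z⁶⁴    [quotient of powers; product of powers]

y⁹⁶·z⁶⁴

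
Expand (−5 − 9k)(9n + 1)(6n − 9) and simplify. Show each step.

(−5 − 9k)(9n + 1)(6n − 9)
= (−45n − 5 − 81kn − 9k)(6n − 9)    [distributive law]
= −270n² + 405n − 30n + 45 − 486kn² + 729kn − 54kn + 81k    [distributive law]
= −270n² + 375n + 45 − 486kn² + 675kn + 81k    [combine like terms]

−270n² + 375n + 45 − 486kn² + 675kn + 81k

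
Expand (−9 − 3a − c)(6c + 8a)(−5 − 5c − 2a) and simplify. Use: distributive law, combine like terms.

270c + 300c^2 + 598ac + 360a + 264a^2 + 142ac^2 + 172a^2c + 48a^3 + 30c^3

(−9 − 3a − c)(6c + 8a)(−5 − 5c − 2a)
= (−54c − 72a − 18ac − 24a^2 − 6c^2 − 8ac)(−5 − 5c − 2a)    [distributive law]
= (−54c − 72a − 26ac − 24a^2 − 6c^2)(−5 − 5c − 2a)    [combine like terms]
= 270c + 270c^2 + 108ac + 360a + 360ac + 144a^2 + 130ac + 130ac^2 + 52a^2c + 120a^2 + 120a^2c + 48a^3 + 30c^2 + 30c^3 + 12ac^2    [distributive law]
= 270c + 300c^2 + 598ac + 360a + 264a^2 + 142ac^2 + 172a^2c + 48a^3 + 30c^3    [combine like terms]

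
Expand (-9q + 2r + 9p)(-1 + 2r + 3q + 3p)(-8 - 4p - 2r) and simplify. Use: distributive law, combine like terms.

-72q - 36pq + 78qr + 48pqr + 24qr^2 + 216q^2 + 108pq^2 + 54q^2r + 16r - 166pr - 28r^2 - 64pr^2 - 8r^3 - 150p^2r + 72p - 180p^2 - 108p^3

(-9q + 2r + 9p)(-1 + 2r + 3q + 3p)(-8 - 4p - 2r)
= (9q - 18qr - 27q^2 - 27pq - 2r + 4r^2 + 6qr + 6pr - 9p + 18pr + 27pq + 27p^2)(-8 - 4p - 2r)    [distributive law]
= (9q - 12qr - 27q^2 - 2r + 4r^2 + 24pr - 9p + 27p^2)(-8 - 4p - 2r)    [combine like terms]
= -72q - 36pq - 18qr + 96qr + 48pqr + 24qr^2 + 216q^2 + 108pq^2 + 54q^2r + 16r + 8pr + 4r^2 - 32r^2 - 16pr^2 - 8r^3 - 192pr - 96p^2r - 48pr^2 + 72p + 36p^2 + 18pr - 216p^2 - 108p^3 - 54p^2r    [distributive law]
= -72q - 36pq + 78qr + 48pqr + 24qr^2 + 216q^2 + 108pq^2 + 54q^2r + 16r - 166pr - 28r^2 - 64pr^2 - 8r^3 - 150p^2r + 72p - 180p^2 - 108p^3    [combine like terms]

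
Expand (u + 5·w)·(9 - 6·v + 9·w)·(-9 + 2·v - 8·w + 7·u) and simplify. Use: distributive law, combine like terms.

(u + 5·w)·(9 - 6·v + 9·w)·(-9 + 2·v - 8·w + 7·u)
= (9·u - 6·u·v + 9·u·w + 45·w - 30·v·w + 45·w²)·(-9 + 2·v - 8·w + 7·u)    [distributive law]
= -81·u + 18·u·v - 72·u·w + 63·u² + 54·u·v - 12·u·v² + 48·u·v·w - 42·u²·v - 81·u·w + 18·u·v·w - 72·u·w² + 63·u²·w - 405·w + 90·v·w - 360·w² + 315·u·w + 270·v·w - 60·v²·w + 240·v·w² - 210·u·v·w - 405·w² + 90·v·w² - 360·w³ + 315·u·w²    [distributive law]
= -81·u + 72·u·v + 162·u·w + 63·u² - 12·u·v² - 144·u·v·w - 42·u²·v + 243·u·w² + 63·u²·w - 405·w + 360·v·w - 765·w² - 60·v²·w + 330·v·w² - 360·w³    [combine like terms]

-81·u + 72·u·v + 162·u·w + 63·u² - 12·u·v² - 144·u·v·w - 42·u²·v + 243·u·w² + 63·u²·w - 405·w + 360·v·w - 765·w² - 60·v²·w + 330·v·w² - 360·w³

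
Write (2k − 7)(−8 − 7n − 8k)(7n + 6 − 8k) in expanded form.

(2k − 7)(−8 − 7n − 8k)(7n + 6 − 8k)
= (−16k − 14kn − 16k² + 56 + 49n + 56k)(7n + 6 − 8k)    [distributive law]
= (40k − 14kn − 16k² + 56 + 49n)(7n + 6 − 8k)    [combine like terms]
= 280kn + 240k − 320k² − 98kn² − 84kn + 112k²n − 112k²n − 96k² + 128k³ + 392n + 336 − 448k + 343n² + 294n − 392kn    [distributive law]
= −196kn − 208k − 416k² − 98kn² + 128k³ + 686n + 336 + 343n²    [combine like terms]

−196kn − 208k − 416k² − 98kn² + 128k³ + 686n + 336 + 343n²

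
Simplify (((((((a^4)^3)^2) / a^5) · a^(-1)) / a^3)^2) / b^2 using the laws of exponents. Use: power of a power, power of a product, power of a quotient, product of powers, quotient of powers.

a^30·b^(-2)

(((((((a^4)^3)^2) / a^5) · a^(-1)) / a^3)^2) / b^2
= (((((((a^4)^3)^2) / a^5) · a^(-1))^2) / ((a^3)^2)) / b^2    [power of a quotient]
= (((((((a^4)^3)^2) / a^5)^2) · ((a^(-1))^2)) / ((a^3)^2)) / b^2    [power of a product]
= (((((((a^4)^3)^2)^2) / ((a^5)^2)) · ((a^(-1))^2)) / ((a^3)^2)) / b^2    [power of a quotient]
= ((((((a^4)^3)^4) / ((a^5)^2)) · ((a^(-1))^2)) / ((a^3)^2)) / b^2    [power of a power]
= (((((a^4)^12) / ((a^5)^2)) · ((a^(-1))^2)) / ((a^3)^2)) / b^2    [power of a power]
= (((a^48 / ((a^5)^2)) · ((a^(-1))^2)) / ((a^3)^2)) / b^2    [power of a power]
= (((a^48 / a^10) · ((a^(-1))^2)) / ((a^3)^2)) / b^2    [power of a power]
= ((a^38 · ((a^(-1))^2)) / ((a^3)^2)) / b^2    [quotient of powers]
= ((a^38 · a^(-2)) / ((a^3)^2)) / b^2    [power of a power]
= (a^36 / ((a^3)^2)) / b^2    [product of powers]
= (a^36 / a^6) / b^2    [power of a power]
= a^30 / b^2    [quotient of powers]
= a^30·b^(-2)    [quotient of powers]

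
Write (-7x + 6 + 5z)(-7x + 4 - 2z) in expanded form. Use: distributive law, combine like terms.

(-7x + 6 + 5z)(-7x + 4 - 2z)
= 49x^2 - 28x + 14xz - 42x + 24 - 12z - 35xz + 20z - 10z^2    [distributive law]
= 49x^2 - 70x - 21xz + 24 + 8z - 10z^2    [combine like terms]

49x^2 - 70x - 21xz + 24 + 8z - 10z^2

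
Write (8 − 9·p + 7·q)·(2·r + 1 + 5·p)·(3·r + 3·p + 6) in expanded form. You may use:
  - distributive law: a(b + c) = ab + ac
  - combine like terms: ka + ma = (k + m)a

(8 − 9·p + 7·q)·(2·r + 1 + 5·p)·(3·r + 3·p + 6)
= (16·r + 8 + 40·p − 18·p·r − 9·p − 45·p^2 + 14·q·r + 7·q + 35·p·q)·(3·r + 3·p + 6)    [distributive law]
= (16·r + 8 + 31·p − 18·p·r − 45·p^2 + 14·q·r + 7·q + 35·p·q)·(3·r + 3·p + 6)    [combine like terms]
= 48·r^2 + 48·p·r + 96·r + 24·r + 24·p + 48 + 93·p·r + 93·p^2 + 186·p − 54·p·r^2 − 54·p^2·r − 108·p·r − 135·p^2·r − 135·p^3 − 270·p^2 + 42·q·r^2 + 42·p·q·r + 84·q·r + 21·q·r + 21·p·q + 42·q + 105·p·q·r + 105·p^2·q + 210·p·q    [distributive law]
= 48·r^2 + 33·p·r + 120·r + 210·p + 48 − 177·p^2 − 54·p·r^2 − 189·p^2·r − 135·p^3 + 42·q·r^2 + 147·p·q·r + 105·q·r + 231·p·q + 42·q + 105·p^2·q    [combine like terms]

48·r^2 + 33·p·r + 120·r + 210·p + 48 − 177·p^2 − 54·p·r^2 − 189·p^2·r − 135·p^3 + 42·q·r^2 + 147·p·q·r + 105·q·r + 231·p·q + 42·q + 105·p^2·q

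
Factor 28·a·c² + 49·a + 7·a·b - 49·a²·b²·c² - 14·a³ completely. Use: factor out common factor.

7·a(4·c² + 7 + b - 7·a·b²·c² - 2·a²)

28·a·c² + 49·a + 7·a·b - 49·a²·b²·c² - 14·a³
= 7(4·a·c² + 7·a + a·b - 7·a²·b²·c² - 2·a³)    [factor out 7]
= 7·a(4·c² + 7 + b - 7·a·b²·c² - 2·a²)    [factor out a]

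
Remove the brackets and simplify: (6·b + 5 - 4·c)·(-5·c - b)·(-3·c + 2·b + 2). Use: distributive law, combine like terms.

118·b·c² - 34·b²·c - 87·b·c - 12·b³ - 22·b² + 115·c² - 50·c - 10·b - 60·c³

(6·b + 5 - 4·c)·(-5·c - b)·(-3·c + 2·b + 2)
= (-30·b·c - 6·b² - 25·c - 5·b + 20·c² + 4·b·c)·(-3·c + 2·b + 2)    [distributive law]
= (-26·b·c - 6·b² - 25·c - 5·b + 20·c²)·(-3·c + 2·b + 2)    [combine like terms]
= 78·b·c² - 52·b²·c - 52·b·c + 18·b²·c - 12·b³ - 12·b² + 75·c² - 50·b·c - 50·c + 15·b·c - 10·b² - 10·b - 60·c³ + 40·b·c² + 40·c²    [distributive law]
= 118·b·c² - 34·b²·c - 87·b·c - 12·b³ - 22·b² + 115·c² - 50·c - 10·b - 60·c³    [combine like terms]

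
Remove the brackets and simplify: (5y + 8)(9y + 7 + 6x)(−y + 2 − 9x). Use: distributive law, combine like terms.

(5y + 8)(9y + 7 + 6x)(−y + 2 − 9x)
= (45y^2 + 35y + 30xy + 72y + 56 + 48x)(−y + 2 − 9x)    [distributive law]
= (45y^2 + 107y + 30xy + 56 + 48x)(−y + 2 − 9x)    [combine like terms]
= −45y^3 + 90y^2 − 405xy^2 − 107y^2 + 214y − 963xy − 30xy^2 + 60xy − 270x^2y − 56y + 112 − 504x − 48xy + 96x − 432x^2    [distributive law]
= −45y^3 − 17y^2 − 435xy^2 + 158y − 951xy − 270x^2y + 112 − 408x − 432x^2    [combine like terms]

−45y^3 − 17y^2 − 435xy^2 + 158y − 951xy − 270x^2y + 112 − 408x − 432x^2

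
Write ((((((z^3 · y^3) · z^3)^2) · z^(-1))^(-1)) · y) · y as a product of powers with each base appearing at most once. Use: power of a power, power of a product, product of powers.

y^(-4)z^(-11)

((((((z^3 · y^3) · z^3)^2) · z^(-1))^(-1)) · y) · y
= ((((((z^3 · y^3) · z^3)^2)^(-1)) · ((z^(-1))^(-1))) · y) · y    [power of a product]
= (((((z^3 · y^3) · z^3)^(-2)) · ((z^(-1))^(-1))) · y) · y    [power of a power]
= (((((z^3 · y^3)^(-2)) · ((z^3)^(-2))) · ((z^(-1))^(-1))) · y) · y    [power of a product]
= ((((((z^3)^(-2)) · ((y^3)^(-2))) · ((z^3)^(-2))) · ((z^(-1))^(-1))) · y) · y    [power of a product]
= ((((z^(-6) · ((y^3)^(-2))) · ((z^3)^(-2))) · ((z^(-1))^(-1))) · y) · y    [power of a power]
= ((((z^(-6) · y^(-6)) · ((z^3)^(-2))) · ((z^(-1))^(-1))) · y) · y    [power of a power]
= ((((z^(-6) · y^(-6)) · z^(-6)) · ((z^(-1))^(-1))) · y) · y    [power of a power]
= ((((z^(-6) · y^(-6)) · z^(-6)) · z) · y) · y    [power of a power]
= y^(-4)z^(-11)    [product of powers]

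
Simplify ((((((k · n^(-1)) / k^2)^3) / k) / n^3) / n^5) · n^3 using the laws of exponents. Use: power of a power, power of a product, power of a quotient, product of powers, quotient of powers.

((((((k · n^(-1)) / k^2)^3) / k) / n^3) / n^5) · n^3
= ((((((k · n^(-1))^3) / ((k^2)^3)) / k) / n^3) / n^5) · n^3    [power of a quotient]
= ((((((k^3) · ((n^(-1))^3)) / ((k^2)^3)) / k) / n^3) / n^5) · n^3    [power of a product]
= (((((k^3 · n^(-3)) / ((k^2)^3)) / k) / n^3) / n^5) · n^3    [power of a power]
= (((((k^3 · n^(-3)) / k^6) / k) / n^3) / n^5) · n^3    [power of a power]
= k^(-4)n^(-8)    [quotient of powers; product of powers]

k^(-4)n^(-8)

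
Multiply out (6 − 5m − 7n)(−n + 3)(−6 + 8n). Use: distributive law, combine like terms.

306n − 258n^2 − 108 − 150mn + 40mn^2 + 90m + 56n^3

(6 − 5m − 7n)(−n + 3)(−6 + 8n)
= (−6n + 18 + 5mn − 15m + 7n^2 − 21n)(−6 + 8n)    [distributive law]
= (−27n + 18 + 5mn − 15m + 7n^2)(−6 + 8n)    [combine like terms]
= 162n − 216n^2 − 108 + 144n − 30mn + 40mn^2 + 90m − 120mn − 42n^2 + 56n^3    [distributive law]
= 306n − 258n^2 − 108 − 150mn + 40mn^2 + 90m + 56n^3    [combine like terms]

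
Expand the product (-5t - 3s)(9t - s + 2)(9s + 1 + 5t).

-515st² - 95t² - 225t³ - 183s²t - 142st - 10t + 27s³ - 51s² - 6s

(-5t - 3s)(9t - s + 2)(9s + 1 + 5t)
= (-45t² + 5st - 10t - 27st + 3s² - 6s)(9s + 1 + 5t)    [distributive law]
= (-45t² - 22st - 10t + 3s² - 6s)(9s + 1 + 5t)    [combine like terms]
= -405st² - 45t² - 225t³ - 198s²t - 22st - 110st² - 90st - 10t - 50t² + 27s³ + 3s² + 15s²t - 54s² - 6s - 30st    [distributive law]
= -515st² - 95t² - 225t³ - 183s²t - 142st - 10t + 27s³ - 51s² - 6s    [combine like terms]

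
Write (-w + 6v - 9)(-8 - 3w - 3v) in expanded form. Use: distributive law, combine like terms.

35w + 3w^2 - 15vw - 21v - 18v^2 + 72

(-w + 6v - 9)(-8 - 3w - 3v)
= 8w + 3w^2 + 3vw - 48v - 18vw - 18v^2 + 72 + 27w + 27v    [distributive law]
= 35w + 3w^2 - 15vw - 21v - 18v^2 + 72    [combine like terms]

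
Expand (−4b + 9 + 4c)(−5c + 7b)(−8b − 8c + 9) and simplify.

−160b^2c − 224bc^2 + 288bc + 224b^3 − 756b^2 + 180c^2 − 405c + 567b + 160c^3

(−4b + 9 + 4c)(−5c + 7b)(−8b − 8c + 9)
= (20bc − 28b^2 − 45c + 63b − 20c^2 + 28bc)(−8b − 8c + 9)    [distributive law]
= (48bc − 28b^2 − 45c + 63b − 20c^2)(−8b − 8c + 9)    [combine like terms]
= −384b^2c − 384bc^2 + 432bc + 224b^3 + 224b^2c − 252b^2 + 360bc + 360c^2 − 405c − 504b^2 − 504bc + 567b + 160bc^2 + 160c^3 − 180c^2    [distributive law]
= −160b^2c − 224bc^2 + 288bc + 224b^3 − 756b^2 + 180c^2 − 405c + 567b + 160c^3    [combine like terms]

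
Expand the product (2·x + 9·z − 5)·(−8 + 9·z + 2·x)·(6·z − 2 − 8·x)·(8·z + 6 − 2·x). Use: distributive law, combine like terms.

(2·x + 9·z − 5)·(−8 + 9·z + 2·x)·(6·z − 2 − 8·x)·(8·z + 6 − 2·x)
= (−16·x + 18·x·z + 4·x² − 72·z + 81·z² + 18·x·z + 40 − 45·z − 10·x)·(6·z − 2 − 8·x)·(8·z + 6 − 2·x)    [distributive law]
= (−26·x + 36·x·z + 4·x² − 117·z + 81·z² + 40)·(6·z − 2 − 8·x)·(8·z + 6 − 2·x)    [combine like terms]
= (−156·x·z + 52·x + 208·x² + 216·x·z² − 72·x·z − 288·x²·z + 24·x²·z − 8·x² − 32·x³ − 702·z² + 234·z + 936·x·z + 486·z³ − 162·z² − 648·x·z² + 240·z − 80 − 320·x)·(8·z + 6 − 2·x)    [distributive law]
= (708·x·z − 268·x + 200·x² − 432·x·z² − 264·x²·z − 32·x³ − 864·z² + 474·z + 486·z³ − 80)·(8·z + 6 − 2·x)    [combine like terms]
= 5664·x·z² + 4248·x·z − 1416·x²·z − 2144·x·z − 1608·x + 536·x² + 1600·x²·z + 1200·x² − 400·x³ − 3456·x·z³ − 2592·x·z² + 864·x²·z² − 2112·x²·z² − 1584·x²·z + 528·x³·z − 256·x³·z − 192·x³ + 64·x⁴ − 6912·z³ − 5184·z² + 1728·x·z² + 3792·z² + 2844·z − 948·x·z + 3888·z⁴ + 2916·z³ − 972·x·z³ − 640·z − 480 + 160·x    [distributive law]
= 4800·x·z² + 1156·x·z − 1400·x²·z − 1448·x + 1736·x² − 592·x³ − 4428·x·z³ − 1248·x²·z² + 272·x³·z + 64·x⁴ − 3996·z³ − 1392·z² + 2204·z + 3888·z⁴ − 480    [combine like terms]

4800·x·z² + 1156·x·z − 1400·x²·z − 1448·x + 1736·x² − 592·x³ − 4428·x·z³ − 1248·x²·z² + 272·x³·z + 64·x⁴ − 3996·z³ − 1392·z² + 2204·z + 3888·z⁴ − 480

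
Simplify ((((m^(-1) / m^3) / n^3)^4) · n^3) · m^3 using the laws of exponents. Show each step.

m^(-13)n^(-9)

((((m^(-1) / m^3) / n^3)^4) · n^3) · m^3
= ((((m^(-1) / m^3)^4) / ((n^3)^4)) · n^3) · m^3    [power of a quotient]
= (((((m^(-1))^4) / ((m^3)^4)) / ((n^3)^4)) · n^3) · m^3    [power of a quotient]
= (((m^(-4) / ((m^3)^4)) / ((n^3)^4)) · n^3) · m^3    [power of a power]
= (((m^(-4) / m^12) / ((n^3)^4)) · n^3) · m^3    [power of a power]
= ((m^(-16) / ((n^3)^4)) · n^3) · m^3    [quotient of powers]
= ((m^(-16) / n^12) · n^3) · m^3    [power of a power]
= m^(-13)n^(-9)    [quotient of powers; product of powers]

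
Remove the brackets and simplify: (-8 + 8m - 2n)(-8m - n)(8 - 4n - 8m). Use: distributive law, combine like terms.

512m - 256mn - 1024m^2 + 64n - 16n^2 + 192m^2n + 512m^3 - 48mn^2 - 8n^3

(-8 + 8m - 2n)(-8m - n)(8 - 4n - 8m)
= (64m + 8n - 64m^2 - 8mn + 16mn + 2n^2)(8 - 4n - 8m)    [distributive law]
= (64m + 8n - 64m^2 + 8mn + 2n^2)(8 - 4n - 8m)    [combine like terms]
= 512m - 256mn - 512m^2 + 64n - 32n^2 - 64mn - 512m^2 + 256m^2n + 512m^3 + 64mn - 32mn^2 - 64m^2n + 16n^2 - 8n^3 - 16mn^2    [distributive law]
= 512m - 256mn - 1024m^2 + 64n - 16n^2 + 192m^2n + 512m^3 - 48mn^2 - 8n^3    [combine like terms]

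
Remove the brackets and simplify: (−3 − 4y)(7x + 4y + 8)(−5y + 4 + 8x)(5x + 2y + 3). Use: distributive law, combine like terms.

(−3 − 4y)(7x + 4y + 8)(−5y + 4 + 8x)(5x + 2y + 3)
= (−21x − 12y − 24 − 28xy − 16y² − 32y)(−5y + 4 + 8x)(5x + 2y + 3)    [distributive law]
= (−21x − 44y − 24 − 28xy − 16y²)(−5y + 4 + 8x)(5x + 2y + 3)    [combine like terms]
= (105xy − 84x − 168x² + 220y² − 176y − 352xy + 120y − 96 − 192x + 140xy² − 112xy − 224x²y + 80y³ − 64y² − 128xy²)(5x + 2y + 3)    [distributive law]
= (−359xy − 276x − 168x² + 156y² − 56y − 96 + 12xy² − 224x²y + 80y³)(5x + 2y + 3)    [combine like terms]
= −1795x²y − 718xy² − 1077xy − 1380x² − 552xy − 828x − 840x³ − 336x²y − 504x² + 780xy² + 312y³ + 468y² − 280xy − 112y² − 168y − 480x − 192y − 288 + 60x²y² + 24xy³ + 36xy² − 1120x³y − 448x²y² − 672x²y + 400xy³ + 160y⁴ + 240y³    [distributive law]
= −2803x²y + 98xy² − 1909xy − 1884x² − 1308x − 840x³ + 552y³ + 356y² − 360y − 288 − 388x²y² + 424xy³ − 1120x³y + 160y⁴    [combine like terms]

−2803x²y + 98xy² − 1909xy − 1884x² − 1308x − 840x³ + 552y³ + 356y² − 360y − 288 − 388x²y² + 424xy³ − 1120x³y + 160y⁴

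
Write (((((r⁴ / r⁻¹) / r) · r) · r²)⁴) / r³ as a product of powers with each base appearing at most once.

r²⁵

(((((r⁴ / r⁻¹) / r) · r) · r²)⁴) / r³
= (((((r⁴ / r⁻¹) / r) · r)⁴) · ((r²)⁴)) / r³    [power of a product]
= (((((r⁴ / r⁻¹) / r)⁴) · (r⁴)) · ((r²)⁴)) / r³    [power of a product]
= (((((r⁴ / r⁻¹)⁴) / (r⁴)) · (r⁴)) · ((r²)⁴)) / r³    [power of a quotient]
= ((((((r⁴)⁴) / ((r⁻¹)⁴)) / (r⁴)) · (r⁴)) · ((r²)⁴)) / r³    [power of a quotient]
= ((((r¹⁶ / ((r⁻¹)⁴)) / (r⁴)) · (r⁴)) · ((r²)⁴)) / r³    [power of a power]
= ((((r¹⁶ / r⁻⁴) / (r⁴)) · (r⁴)) · ((r²)⁴)) / r³    [power of a power]
= (((r²⁰ / (r⁴)) · (r⁴)) · ((r²)⁴)) / r³    [quotient of powers]
= ((r¹⁶ · (r⁴)) · ((r²)⁴)) / r³    [quotient of powers]
= (r²⁰ · ((r²)⁴)) / r³    [product of powers]
= (r²⁰ · r⁸) / r³    [power of a power]
= r²⁸ / r³    [product of powers]
= r²⁵    [quotient of powers]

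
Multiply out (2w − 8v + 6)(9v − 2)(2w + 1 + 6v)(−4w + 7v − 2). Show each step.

(2w − 8v + 6)(9v − 2)(2w + 1 + 6v)(−4w + 7v − 2)
= (18vw − 4w − 72v² + 16v + 54v − 12)(2w + 1 + 6v)(−4w + 7v − 2)    [distributive law]
= (18vw − 4w − 72v² + 70v − 12)(2w + 1 + 6v)(−4w + 7v − 2)    [combine like terms]
= (36vw² + 18vw + 108v²w − 8w² − 4w − 24vw − 144v²w − 72v² − 432v³ + 140vw + 70v + 420v² − 24w − 12 − 72v)(−4w + 7v − 2)    [distributive law]
= (36vw² + 134vw − 36v²w − 8w² − 28w + 348v² − 432v³ − 2v − 12)(−4w + 7v − 2)    [combine like terms]
= −144vw³ + 252v²w² − 72vw² − 536vw² + 938v²w − 268vw + 144v²w² − 252v³w + 72v²w + 32w³ − 56vw² + 16w² + 112w² − 196vw + 56w − 1392v²w + 2436v³ − 696v² + 1728v³w − 3024v⁴ + 864v³ + 8vw − 14v² + 4v + 48w − 84v + 24    [distributive law]
= −144vw³ + 396v²w² − 664vw² − 382v²w − 456vw + 1476v³w + 32w³ + 128w² + 104w + 3300v³ − 710v² − 3024v⁴ − 80v + 24    [combine like terms]

−144vw³ + 396v²w² − 664vw² − 382v²w − 456vw + 1476v³w + 32w³ + 128w² + 104w + 3300v³ − 710v² − 3024v⁴ − 80v + 24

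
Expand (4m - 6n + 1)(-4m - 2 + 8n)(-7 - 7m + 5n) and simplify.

(4m - 6n + 1)(-4m - 2 + 8n)(-7 - 7m + 5n)
= (-16m^2 - 8m + 32mn + 24mn + 12n - 48n^2 - 4m - 2 + 8n)(-7 - 7m + 5n)    [distributive law]
= (-16m^2 - 12m + 56mn + 20n - 48n^2 - 2)(-7 - 7m + 5n)    [combine like terms]
= 112m^2 + 112m^3 - 80m^2n + 84m + 84m^2 - 60mn - 392mn - 392m^2n + 280mn^2 - 140n - 140mn + 100n^2 + 336n^2 + 336mn^2 - 240n^3 + 14 + 14m - 10n    [distributive law]
= 196m^2 + 112m^3 - 472m^2n + 98m - 592mn + 616mn^2 - 150n + 436n^2 - 240n^3 + 14    [combine like terms]

196m^2 + 112m^3 - 472m^2n + 98m - 592mn + 616mn^2 - 150n + 436n^2 - 240n^3 + 14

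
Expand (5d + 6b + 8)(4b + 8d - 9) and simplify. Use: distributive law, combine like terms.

68bd + 40d^2 + 19d + 24b^2 - 22b - 72

(5d + 6b + 8)(4b + 8d - 9)
= 20bd + 40d^2 - 45d + 24b^2 + 48bd - 54b + 32b + 64d - 72    [distributive law]
= 68bd + 40d^2 + 19d + 24b^2 - 22b - 72    [combine like terms]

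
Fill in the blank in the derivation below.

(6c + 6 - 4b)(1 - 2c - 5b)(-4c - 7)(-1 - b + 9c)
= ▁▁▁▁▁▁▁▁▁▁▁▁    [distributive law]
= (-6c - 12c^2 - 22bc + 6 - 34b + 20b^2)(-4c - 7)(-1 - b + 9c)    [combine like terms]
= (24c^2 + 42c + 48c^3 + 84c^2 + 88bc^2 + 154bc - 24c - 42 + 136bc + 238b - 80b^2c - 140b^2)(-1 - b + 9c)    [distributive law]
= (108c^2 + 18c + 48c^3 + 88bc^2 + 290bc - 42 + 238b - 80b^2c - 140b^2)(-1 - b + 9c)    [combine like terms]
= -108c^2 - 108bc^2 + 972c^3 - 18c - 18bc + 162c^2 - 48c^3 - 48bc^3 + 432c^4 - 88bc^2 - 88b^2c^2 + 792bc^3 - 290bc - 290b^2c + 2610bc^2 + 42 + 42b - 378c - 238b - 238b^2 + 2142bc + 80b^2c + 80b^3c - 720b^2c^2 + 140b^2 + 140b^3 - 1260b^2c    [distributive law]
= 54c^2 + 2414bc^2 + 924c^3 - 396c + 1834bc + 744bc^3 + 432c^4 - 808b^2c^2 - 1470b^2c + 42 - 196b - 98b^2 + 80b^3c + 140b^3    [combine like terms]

By distributive law:

(6c - 12c^2 - 30bc + 6 - 12c - 30b - 4b + 8bc + 20b^2)(-4c - 7)(-1 - b + 9c)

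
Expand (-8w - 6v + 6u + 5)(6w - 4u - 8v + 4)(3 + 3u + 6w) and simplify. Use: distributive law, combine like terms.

(-8w - 6v + 6u + 5)(6w - 4u - 8v + 4)(3 + 3u + 6w)
= (-48w² + 32uw + 64vw - 32w - 36vw + 24uv + 48v² - 24v + 36uw - 24u² - 48uv + 24u + 30w - 20u - 40v + 20)(3 + 3u + 6w)    [distributive law]
= (-48w² + 68uw + 28vw - 2w - 24uv + 48v² - 64v - 24u² + 4u + 20)(3 + 3u + 6w)    [combine like terms]
= -144w² - 144uw² - 288w³ + 204uw + 204u²w + 408uw² + 84vw + 84uvw + 168vw² - 6w - 6uw - 12w² - 72uv - 72u²v - 144uvw + 144v² + 144uv² + 288v²w - 192v - 192uv - 384vw - 72u² - 72u³ - 144u²w + 12u + 12u² + 24uw + 60 + 60u + 120w    [distributive law]
= -156w² + 264uw² - 288w³ + 222uw + 60u²w - 300vw - 60uvw + 168vw² + 114w - 264uv - 72u²v + 144v² + 144uv² + 288v²w - 192v - 60u² - 72u³ + 72u + 60    [combine like terms]

-156w² + 264uw² - 288w³ + 222uw + 60u²w - 300vw - 60uvw + 168vw² + 114w - 264uv - 72u²v + 144v² + 144uv² + 288v²w - 192v - 60u² - 72u³ + 72u + 60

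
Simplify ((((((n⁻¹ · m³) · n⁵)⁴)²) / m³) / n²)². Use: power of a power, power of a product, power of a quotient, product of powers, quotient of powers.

((((((n⁻¹ · m³) · n⁵)⁴)²) / m³) / n²)²
= ((((((n⁻¹ · m³) · n⁵)⁴)²) / m³)²) / ((n²)²)    [power of a quotient]
= ((((((n⁻¹ · m³) · n⁵)⁴)²)²) / ((m³)²)) / ((n²)²)    [power of a quotient]
= (((((n⁻¹ · m³) · n⁵)⁴)⁴) / ((m³)²)) / ((n²)²)    [power of a power]
= ((((n⁻¹ · m³) · n⁵)¹⁶) / ((m³)²)) / ((n²)²)    [power of a power]
= ((((n⁻¹ · m³)¹⁶) · ((n⁵)¹⁶)) / ((m³)²)) / ((n²)²)    [power of a product]
= (((((n⁻¹)¹⁶) · ((m³)¹⁶)) · ((n⁵)¹⁶)) / ((m³)²)) / ((n²)²)    [power of a product]
= (((n⁻¹⁶ · ((m³)¹⁶)) · ((n⁵)¹⁶)) / ((m³)²)) / ((n²)²)    [power of a power]
= (((n⁻¹⁶ · m⁴⁸) · ((n⁵)¹⁶)) / ((m³)²)) / ((n²)²)    [power of a power]
= (((n⁻¹⁶ · m⁴⁸) · n⁸⁰) / ((m³)²)) / ((n²)²)    [power of a power]
= (((n⁻¹⁶ · m⁴⁸) · n⁸⁰) / m⁶) / ((n²)²)    [power of a power]
= (((n⁻¹⁶ · m⁴⁸) · n⁸⁰) / m⁶) / n⁴    [power of a power]
= m⁴²n⁶⁰    [quotient of powers; product of powers]

m⁴²n⁶⁰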